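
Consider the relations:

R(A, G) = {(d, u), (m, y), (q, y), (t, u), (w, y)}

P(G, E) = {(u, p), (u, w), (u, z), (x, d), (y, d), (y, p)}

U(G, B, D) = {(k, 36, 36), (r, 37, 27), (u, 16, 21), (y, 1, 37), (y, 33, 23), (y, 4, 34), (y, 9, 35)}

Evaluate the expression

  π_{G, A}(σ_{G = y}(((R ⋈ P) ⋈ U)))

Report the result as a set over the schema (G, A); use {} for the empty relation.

{(y, m), (y, q), (y, w)}

Joining R and P on G yields {(d, u, p), (d, u, w), (d, u, z), (m, y, d), (m, y, p), (q, y, d), (q, y, p), (t, u, p), (t, u, w), (t, u, z), (w, y, d), (w, y, p)}.
Joining (R ⋈ P) and U on G yields {(d, u, p, 16, 21), (d, u, w, 16, 21), (d, u, z, 16, 21), (m, y, d, 1, 37), (m, y, d, 33, 23), (m, y, d, 4, 34), (m, y, d, 9, 35), (m, y, p, 1, 37), (m, y, p, 33, 23), (m, y, p, 4, 34), (m, y, p, 9, 35), (q, y, d, 1, 37), (q, y, d, 33, 23), (q, y, d, 4, 34), (q, y, d, 9, 35), (q, y, p, 1, 37), (q, y, p, 33, 23), (q, y, p, 4, 34), (q, y, p, 9, 35), (t, u, p, 16, 21), (t, u, w, 16, 21), (t, u, z, 16, 21), (w, y, d, 1, 37), (w, y, d, 33, 23), (w, y, d, 4, 34), (w, y, d, 9, 35), (w, y, p, 1, 37), (w, y, p, 33, 23), (w, y, p, 4, 34), (w, y, p, 9, 35)}.
Apply σ_{G = y}; surviving tuples: {(m, y, d, 1, 37), (m, y, d, 33, 23), (m, y, d, 4, 34), (m, y, d, 9, 35), (m, y, p, 1, 37), (m, y, p, 33, 23), (m, y, p, 4, 34), (m, y, p, 9, 35), (q, y, d, 1, 37), (q, y, d, 33, 23), (q, y, d, 4, 34), (q, y, d, 9, 35), (q, y, p, 1, 37), (q, y, p, 33, 23), (q, y, p, 4, 34), (q, y, p, 9, 35), (w, y, d, 1, 37), (w, y, d, 33, 23), (w, y, d, 4, 34), (w, y, d, 9, 35), (w, y, p, 1, 37), (w, y, p, 33, 23), (w, y, p, 4, 34), (w, y, p, 9, 35)}
Projecting to G, A (21 duplicate(s) eliminated): {(y, m), (y, q), (y, w)}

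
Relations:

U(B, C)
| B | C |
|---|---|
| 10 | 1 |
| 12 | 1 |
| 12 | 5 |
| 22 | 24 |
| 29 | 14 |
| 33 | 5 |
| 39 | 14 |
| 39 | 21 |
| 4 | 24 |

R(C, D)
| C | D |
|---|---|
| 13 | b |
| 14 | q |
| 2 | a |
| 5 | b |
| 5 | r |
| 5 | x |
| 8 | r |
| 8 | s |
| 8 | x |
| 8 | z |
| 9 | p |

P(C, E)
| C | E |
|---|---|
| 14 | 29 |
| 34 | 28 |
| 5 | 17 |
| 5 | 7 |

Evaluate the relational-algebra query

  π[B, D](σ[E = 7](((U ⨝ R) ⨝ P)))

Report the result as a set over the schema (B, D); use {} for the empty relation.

{(12, b), (12, r), (12, x), (33, b), (33, r), (33, x)}

Natural join on C: {(12, 5, b), (12, 5, r), (12, 5, x), (29, 14, q), (33, 5, b), (33, 5, r), (33, 5, x), (39, 14, q)}
Natural join on C: {(12, 5, b, 17), (12, 5, b, 7), (12, 5, r, 17), (12, 5, r, 7), (12, 5, x, 17), (12, 5, x, 7), (29, 14, q, 29), (33, 5, b, 17), (33, 5, b, 7), (33, 5, r, 17), (33, 5, r, 7), (33, 5, x, 17), (33, 5, x, 7), (39, 14, q, 29)}
Filtering on E = 7 leaves {(12, 5, b, 7), (12, 5, r, 7), (12, 5, x, 7), (33, 5, b, 7), (33, 5, r, 7), (33, 5, x, 7)}.
Keep only column(s) B, D: {(12, b), (12, r), (12, x), (33, b), (33, r), (33, x)}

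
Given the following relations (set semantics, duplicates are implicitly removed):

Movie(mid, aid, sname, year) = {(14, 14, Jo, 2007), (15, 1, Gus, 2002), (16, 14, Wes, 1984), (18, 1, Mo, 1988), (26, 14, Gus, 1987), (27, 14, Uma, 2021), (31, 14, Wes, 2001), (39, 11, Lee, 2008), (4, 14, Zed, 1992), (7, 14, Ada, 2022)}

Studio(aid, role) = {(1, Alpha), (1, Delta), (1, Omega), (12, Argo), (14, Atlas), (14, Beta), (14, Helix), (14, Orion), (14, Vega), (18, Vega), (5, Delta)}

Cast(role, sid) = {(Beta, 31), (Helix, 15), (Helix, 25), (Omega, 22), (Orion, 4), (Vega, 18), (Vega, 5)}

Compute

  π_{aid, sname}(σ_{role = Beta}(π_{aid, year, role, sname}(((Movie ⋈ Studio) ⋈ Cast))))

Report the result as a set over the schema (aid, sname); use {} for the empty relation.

{(14, Ada), (14, Gus), (14, Jo), (14, Uma), (14, Wes), (14, Zed)}

Natural join on aid: {(14, 14, Jo, 2007, Atlas), (14, 14, Jo, 2007, Beta), (14, 14, Jo, 2007, Helix), (14, 14, Jo, 2007, Orion), (14, 14, Jo, 2007, Vega), (15, 1, Gus, 2002, Alpha), (15, 1, Gus, 2002, Delta), (15, 1, Gus, 2002, Omega), (16, 14, Wes, 1984, Atlas), (16, 14, Wes, 1984, Beta), (16, 14, Wes, 1984, Helix), (16, 14, Wes, 1984, Orion), (16, 14, Wes, 1984, Vega), (18, 1, Mo, 1988, Alpha), (18, 1, Mo, 1988, Delta), (18, 1, Mo, 1988, Omega), (26, 14, Gus, 1987, Atlas), (26, 14, Gus, 1987, Beta), (26, 14, Gus, 1987, Helix), (26, 14, Gus, 1987, Orion), (26, 14, Gus, 1987, Vega), (27, 14, Uma, 2021, Atlas), (27, 14, Uma, 2021, Beta), (27, 14, Uma, 2021, Helix), (27, 14, Uma, 2021, Orion), (27, 14, Uma, 2021, Vega), (31, 14, Wes, 2001, Atlas), (31, 14, Wes, 2001, Beta), (31, 14, Wes, 2001, Helix), (31, 14, Wes, 2001, Orion), (31, 14, Wes, 2001, Vega), (4, 14, Zed, 1992, Atlas), (4, 14, Zed, 1992, Beta), (4, 14, Zed, 1992, Helix), (4, 14, Zed, 1992, Orion), (4, 14, Zed, 1992, Vega), (7, 14, Ada, 2022, Atlas), (7, 14, Ada, 2022, Beta), (7, 14, Ada, 2022, Helix), (7, 14, Ada, 2022, Orion), (7, 14, Ada, 2022, Vega)}
Natural join on role: {(14, 14, Jo, 2007, Beta, 31), (14, 14, Jo, 2007, Helix, 15), (14, 14, Jo, 2007, Helix, 25), (14, 14, Jo, 2007, Orion, 4), (14, 14, Jo, 2007, Vega, 18), (14, 14, Jo, 2007, Vega, 5), (15, 1, Gus, 2002, Omega, 22), (16, 14, Wes, 1984, Beta, 31), (16, 14, Wes, 1984, Helix, 15), (16, 14, Wes, 1984, Helix, 25), (16, 14, Wes, 1984, Orion, 4), (16, 14, Wes, 1984, Vega, 18), (16, 14, Wes, 1984, Vega, 5), (18, 1, Mo, 1988, Omega, 22), (26, 14, Gus, 1987, Beta, 31), (26, 14, Gus, 1987, Helix, 15), (26, 14, Gus, 1987, Helix, 25), (26, 14, Gus, 1987, Orion, 4), (26, 14, Gus, 1987, Vega, 18), (26, 14, Gus, 1987, Vega, 5), (27, 14, Uma, 2021, Beta, 31), (27, 14, Uma, 2021, Helix, 15), (27, 14, Uma, 2021, Helix, 25), (27, 14, Uma, 2021, Orion, 4), (27, 14, Uma, 2021, Vega, 18), (27, 14, Uma, 2021, Vega, 5), (31, 14, Wes, 2001, Beta, 31), (31, 14, Wes, 2001, Helix, 15), (31, 14, Wes, 2001, Helix, 25), (31, 14, Wes, 2001, Orion, 4), (31, 14, Wes, 2001, Vega, 18), (31, 14, Wes, 2001, Vega, 5), (4, 14, Zed, 1992, Beta, 31), (4, 14, Zed, 1992, Helix, 15), (4, 14, Zed, 1992, Helix, 25), (4, 14, Zed, 1992, Orion, 4), (4, 14, Zed, 1992, Vega, 18), (4, 14, Zed, 1992, Vega, 5), (7, 14, Ada, 2022, Beta, 31), (7, 14, Ada, 2022, Helix, 15), (7, 14, Ada, 2022, Helix, 25), (7, 14, Ada, 2022, Orion, 4), (7, 14, Ada, 2022, Vega, 18), (7, 14, Ada, 2022, Vega, 5)}
π_{aid, year, role, sname} gives {(1, 1988, Omega, Mo), (1, 2002, Omega, Gus), (14, 1984, Beta, Wes), (14, 1984, Helix, Wes), (14, 1984, Orion, Wes), (14, 1984, Vega, Wes), (14, 1987, Beta, Gus), (14, 1987, Helix, Gus), (14, 1987, Orion, Gus), (14, 1987, Vega, Gus), (14, 1992, Beta, Zed), (14, 1992, Helix, Zed), (14, 1992, Orion, Zed), (14, 1992, Vega, Zed), (14, 2001, Beta, Wes), (14, 2001, Helix, Wes), (14, 2001, Orion, Wes), (14, 2001, Vega, Wes), (14, 2007, Beta, Jo), (14, 2007, Helix, Jo), (14, 2007, Orion, Jo), (14, 2007, Vega, Jo), (14, 2021, Beta, Uma), (14, 2021, Helix, Uma), (14, 2021, Orion, Uma), (14, 2021, Vega, Uma), (14, 2022, Beta, Ada), (14, 2022, Helix, Ada), (14, 2022, Orion, Ada), (14, 2022, Vega, Ada)} (14 duplicate(s) eliminated).
Filtering on role = Beta leaves {(14, 1984, Beta, Wes), (14, 1987, Beta, Gus), (14, 1992, Beta, Zed), (14, 2001, Beta, Wes), (14, 2007, Beta, Jo), (14, 2021, Beta, Uma), (14, 2022, Beta, Ada)}.
π_{aid, sname} gives {(14, Ada), (14, Gus), (14, Jo), (14, Uma), (14, Wes), (14, Zed)} (1 duplicate(s) eliminated).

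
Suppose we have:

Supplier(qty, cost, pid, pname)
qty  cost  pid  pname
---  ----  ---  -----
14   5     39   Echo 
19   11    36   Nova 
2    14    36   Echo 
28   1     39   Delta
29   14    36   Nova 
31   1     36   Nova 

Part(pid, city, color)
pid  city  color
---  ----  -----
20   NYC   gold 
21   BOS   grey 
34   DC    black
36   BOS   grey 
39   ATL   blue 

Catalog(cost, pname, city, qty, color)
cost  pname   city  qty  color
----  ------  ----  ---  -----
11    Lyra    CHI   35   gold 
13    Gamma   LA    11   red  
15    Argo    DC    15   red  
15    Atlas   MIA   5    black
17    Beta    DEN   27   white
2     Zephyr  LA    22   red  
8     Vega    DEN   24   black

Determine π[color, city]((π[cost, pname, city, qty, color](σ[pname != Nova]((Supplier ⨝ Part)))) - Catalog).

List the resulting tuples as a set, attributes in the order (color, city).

{(blue, ATL), (grey, BOS)}

Natural join on pid: {(14, 5, 39, Echo, ATL, blue), (19, 11, 36, Nova, BOS, grey), (2, 14, 36, Echo, BOS, grey), (28, 1, 39, Delta, ATL, blue), (29, 14, 36, Nova, BOS, grey), (31, 1, 36, Nova, BOS, grey)}
Selection pname != Nova: {(14, 5, 39, Echo, ATL, blue), (2, 14, 36, Echo, BOS, grey), (28, 1, 39, Delta, ATL, blue)}
π[cost, pname, city, qty, color]: project onto (cost, pname, city, qty, color) → {(1, Delta, ATL, 28, blue), (14, Echo, BOS, 2, grey), (5, Echo, ATL, 14, blue)}
Taking the difference: {(1, Delta, ATL, 28, blue), (14, Echo, BOS, 2, grey), (5, Echo, ATL, 14, blue)}
π[color, city]: project onto (color, city) (1 duplicate(s) eliminated) → {(blue, ATL), (grey, BOS)}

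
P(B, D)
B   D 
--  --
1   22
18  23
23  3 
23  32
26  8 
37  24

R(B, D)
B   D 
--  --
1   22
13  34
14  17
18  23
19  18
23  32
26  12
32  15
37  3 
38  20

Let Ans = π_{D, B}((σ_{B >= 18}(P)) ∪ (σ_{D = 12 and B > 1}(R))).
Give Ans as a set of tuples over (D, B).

{(12, 26), (23, 18), (24, 37), (3, 23), (32, 23), (8, 26)}

Filtering on B >= 18 leaves {(18, 23), (23, 3), (23, 32), (26, 8), (37, 24)}.
Filtering on D = 12 and B > 1 leaves {(26, 12)}.
Taking the union: {(18, 23), (23, 3), (23, 32), (26, 12), (26, 8), (37, 24)}
Projecting to D, B: {(12, 26), (23, 18), (24, 37), (3, 23), (32, 23), (8, 26)}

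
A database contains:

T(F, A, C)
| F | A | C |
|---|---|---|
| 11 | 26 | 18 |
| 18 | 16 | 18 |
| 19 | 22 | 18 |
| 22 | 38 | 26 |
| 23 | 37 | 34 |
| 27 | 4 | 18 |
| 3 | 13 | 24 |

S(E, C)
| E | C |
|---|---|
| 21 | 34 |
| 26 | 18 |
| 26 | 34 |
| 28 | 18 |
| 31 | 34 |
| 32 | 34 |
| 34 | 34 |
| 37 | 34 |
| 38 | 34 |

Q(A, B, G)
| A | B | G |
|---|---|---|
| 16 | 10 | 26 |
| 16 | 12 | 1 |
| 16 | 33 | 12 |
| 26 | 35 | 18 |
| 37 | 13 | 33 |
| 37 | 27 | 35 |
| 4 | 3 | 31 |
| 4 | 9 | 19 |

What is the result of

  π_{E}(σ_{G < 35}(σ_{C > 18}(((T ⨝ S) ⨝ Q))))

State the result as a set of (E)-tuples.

{21, 26, 31, 32, 34, 37, 38}

T ⋈ S (natural join on C): {(11, 26, 18, 26), (11, 26, 18, 28), (18, 16, 18, 26), (18, 16, 18, 28), (19, 22, 18, 26), (19, 22, 18, 28), (23, 37, 34, 21), (23, 37, 34, 26), (23, 37, 34, 31), (23, 37, 34, 32), (23, 37, 34, 34), (23, 37, 34, 37), (23, 37, 34, 38), (27, 4, 18, 26), (27, 4, 18, 28)}
(T ⨝ S) ⋈ Q (natural join on A): {(11, 26, 18, 26, 35, 18), (11, 26, 18, 28, 35, 18), (18, 16, 18, 26, 10, 26), (18, 16, 18, 26, 12, 1), (18, 16, 18, 26, 33, 12), (18, 16, 18, 28, 10, 26), (18, 16, 18, 28, 12, 1), (18, 16, 18, 28, 33, 12), (23, 37, 34, 21, 13, 33), (23, 37, 34, 21, 27, 35), (23, 37, 34, 26, 13, 33), (23, 37, 34, 26, 27, 35), (23, 37, 34, 31, 13, 33), (23, 37, 34, 31, 27, 35), (23, 37, 34, 32, 13, 33), (23, 37, 34, 32, 27, 35), (23, 37, 34, 34, 13, 33), (23, 37, 34, 34, 27, 35), (23, 37, 34, 37, 13, 33), (23, 37, 34, 37, 27, 35), (23, 37, 34, 38, 13, 33), (23, 37, 34, 38, 27, 35), (27, 4, 18, 26, 3, 31), (27, 4, 18, 26, 9, 19), (27, 4, 18, 28, 3, 31), (27, 4, 18, 28, 9, 19)}
σ[C > 18]: keep tuples satisfying C > 18 → {(23, 37, 34, 21, 13, 33), (23, 37, 34, 21, 27, 35), (23, 37, 34, 26, 13, 33), (23, 37, 34, 26, 27, 35), (23, 37, 34, 31, 13, 33), (23, 37, 34, 31, 27, 35), (23, 37, 34, 32, 13, 33), (23, 37, 34, 32, 27, 35), (23, 37, 34, 34, 13, 33), (23, 37, 34, 34, 27, 35), (23, 37, 34, 37, 13, 33), (23, 37, 34, 37, 27, 35), (23, 37, 34, 38, 13, 33), (23, 37, 34, 38, 27, 35)}
σ[G < 35]: keep tuples satisfying G < 35 → {(23, 37, 34, 21, 13, 33), (23, 37, 34, 26, 13, 33), (23, 37, 34, 31, 13, 33), (23, 37, 34, 32, 13, 33), (23, 37, 34, 34, 13, 33), (23, 37, 34, 37, 13, 33), (23, 37, 34, 38, 13, 33)}
Keep only column(s) E: {21, 26, 31, 32, 34, 37, 38}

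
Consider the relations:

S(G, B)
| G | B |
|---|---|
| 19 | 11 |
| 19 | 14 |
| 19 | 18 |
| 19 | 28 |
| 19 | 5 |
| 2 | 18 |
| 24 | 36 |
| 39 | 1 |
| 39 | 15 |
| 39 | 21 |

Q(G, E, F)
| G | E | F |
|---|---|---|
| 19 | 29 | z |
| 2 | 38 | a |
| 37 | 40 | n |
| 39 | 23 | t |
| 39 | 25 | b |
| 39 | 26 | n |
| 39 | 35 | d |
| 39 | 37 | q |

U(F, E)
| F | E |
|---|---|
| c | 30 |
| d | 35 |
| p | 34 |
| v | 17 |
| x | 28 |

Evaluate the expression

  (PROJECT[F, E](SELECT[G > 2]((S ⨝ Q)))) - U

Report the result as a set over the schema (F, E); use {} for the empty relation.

{(b, 25), (n, 26), (q, 37), (t, 23), (z, 29)}

S ⋈ Q (natural join on G): {(19, 11, 29, z), (19, 14, 29, z), (19, 18, 29, z), (19, 28, 29, z), (19, 5, 29, z), (2, 18, 38, a), (39, 1, 23, t), (39, 1, 25, b), (39, 1, 26, n), (39, 1, 35, d), (39, 1, 37, q), (39, 15, 23, t), (39, 15, 25, b), (39, 15, 26, n), (39, 15, 35, d), (39, 15, 37, q), (39, 21, 23, t), (39, 21, 25, b), (39, 21, 26, n), (39, 21, 35, d), (39, 21, 37, q)}
Selection G > 2: {(19, 11, 29, z), (19, 14, 29, z), (19, 18, 29, z), (19, 28, 29, z), (19, 5, 29, z), (39, 1, 23, t), (39, 1, 25, b), (39, 1, 26, n), (39, 1, 35, d), (39, 1, 37, q), (39, 15, 23, t), (39, 15, 25, b), (39, 15, 26, n), (39, 15, 35, d), (39, 15, 37, q), (39, 21, 23, t), (39, 21, 25, b), (39, 21, 26, n), (39, 21, 35, d), (39, 21, 37, q)}
π_{F, E} gives {(b, 25), (d, 35), (n, 26), (q, 37), (t, 23), (z, 29)} (14 duplicate(s) eliminated).
Difference: {(b, 25), (d, 35), (n, 26), (q, 37), (t, 23), (z, 29)} with {(c, 30), (d, 35), (p, 34), (v, 17), (x, 28)} → {(b, 25), (n, 26), (q, 37), (t, 23), (z, 29)}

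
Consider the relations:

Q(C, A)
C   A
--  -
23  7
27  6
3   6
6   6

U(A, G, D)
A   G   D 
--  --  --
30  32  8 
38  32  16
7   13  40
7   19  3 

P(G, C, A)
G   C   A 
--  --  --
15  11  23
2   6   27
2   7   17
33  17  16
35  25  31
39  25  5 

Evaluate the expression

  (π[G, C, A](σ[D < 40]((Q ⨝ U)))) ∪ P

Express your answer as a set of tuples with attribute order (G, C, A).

{(15, 11, 23), (19, 23, 7), (2, 6, 27), (2, 7, 17), (33, 17, 16), (35, 25, 31), (39, 25, 5)}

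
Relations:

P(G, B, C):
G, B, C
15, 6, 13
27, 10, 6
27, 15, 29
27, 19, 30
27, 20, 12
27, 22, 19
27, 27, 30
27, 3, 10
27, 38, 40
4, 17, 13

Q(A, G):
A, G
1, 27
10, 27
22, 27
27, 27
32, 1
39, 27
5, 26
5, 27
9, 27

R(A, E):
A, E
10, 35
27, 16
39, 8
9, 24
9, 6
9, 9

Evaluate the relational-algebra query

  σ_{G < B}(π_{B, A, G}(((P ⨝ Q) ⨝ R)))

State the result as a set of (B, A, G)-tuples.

P ⋈ Q (natural join on G): {(27, 10, 6, 1), (27, 10, 6, 10), (27, 10, 6, 22), (27, 10, 6, 27), (27, 10, 6, 39), (27, 10, 6, 5), (27, 10, 6, 9), (27, 15, 29, 1), (27, 15, 29, 10), (27, 15, 29, 22), (27, 15, 29, 27), (27, 15, 29, 39), (27, 15, 29, 5), (27, 15, 29, 9), (27, 19, 30, 1), (27, 19, 30, 10), (27, 19, 30, 22), (27, 19, 30, 27), (27, 19, 30, 39), (27, 19, 30, 5), (27, 19, 30, 9), (27, 20, 12, 1), (27, 20, 12, 10), (27, 20, 12, 22), (27, 20, 12, 27), (27, 20, 12, 39), (27, 20, 12, 5), (27, 20, 12, 9), (27, 22, 19, 1), (27, 22, 19, 10), (27, 22, 19, 22), (27, 22, 19, 27), (27, 22, 19, 39), (27, 22, 19, 5), (27, 22, 19, 9), (27, 27, 30, 1), (27, 27, 30, 10), (27, 27, 30, 22), (27, 27, 30, 27), (27, 27, 30, 39), (27, 27, 30, 5), (27, 27, 30, 9), (27, 3, 10, 1), (27, 3, 10, 10), (27, 3, 10, 22), (27, 3, 10, 27), (27, 3, 10, 39), (27, 3, 10, 5), (27, 3, 10, 9), (27, 38, 40, 1), (27, 38, 40, 10), (27, 38, 40, 22), (27, 38, 40, 27), (27, 38, 40, 39), (27, 38, 40, 5), (27, 38, 40, 9)}
(P ⨝ Q) ⋈ R (natural join on A): {(27, 10, 6, 10, 35), (27, 10, 6, 27, 16), (27, 10, 6, 39, 8), (27, 10, 6, 9, 24), (27, 10, 6, 9, 6), (27, 10, 6, 9, 9), (27, 15, 29, 10, 35), (27, 15, 29, 27, 16), (27, 15, 29, 39, 8), (27, 15, 29, 9, 24), (27, 15, 29, 9, 6), (27, 15, 29, 9, 9), (27, 19, 30, 10, 35), (27, 19, 30, 27, 16), (27, 19, 30, 39, 8), (27, 19, 30, 9, 24), (27, 19, 30, 9, 6), (27, 19, 30, 9, 9), (27, 20, 12, 10, 35), (27, 20, 12, 27, 16), (27, 20, 12, 39, 8), (27, 20, 12, 9, 24), (27, 20, 12, 9, 6), (27, 20, 12, 9, 9), (27, 22, 19, 10, 35), (27, 22, 19, 27, 16), (27, 22, 19, 39, 8), (27, 22, 19, 9, 24), (27, 22, 19, 9, 6), (27, 22, 19, 9, 9), (27, 27, 30, 10, 35), (27, 27, 30, 27, 16), (27, 27, 30, 39, 8), (27, 27, 30, 9, 24), (27, 27, 30, 9, 6), (27, 27, 30, 9, 9), (27, 3, 10, 10, 35), (27, 3, 10, 27, 16), (27, 3, 10, 39, 8), (27, 3, 10, 9, 24), (27, 3, 10, 9, 6), (27, 3, 10, 9, 9), (27, 38, 40, 10, 35), (27, 38, 40, 27, 16), (27, 38, 40, 39, 8), (27, 38, 40, 9, 24), (27, 38, 40, 9, 6), (27, 38, 40, 9, 9)}
Projecting to B, A, G (16 duplicate(s) eliminated): {(10, 10, 27), (10, 27, 27), (10, 39, 27), (10, 9, 27), (15, 10, 27), (15, 27, 27), (15, 39, 27), (15, 9, 27), (19, 10, 27), (19, 27, 27), (19, 39, 27), (19, 9, 27), (20, 10, 27), (20, 27, 27), (20, 39, 27), (20, 9, 27), (22, 10, 27), (22, 27, 27), (22, 39, 27), (22, 9, 27), (27, 10, 27), (27, 27, 27), (27, 39, 27), (27, 9, 27), (3, 10, 27), (3, 27, 27), (3, 39, 27), (3, 9, 27), (38, 10, 27), (38, 27, 27), (38, 39, 27), (38, 9, 27)}
σ[G < B]: keep tuples satisfying G < B → {(38, 10, 27), (38, 27, 27), (38, 39, 27), (38, 9, 27)}

{(38, 10, 27), (38, 27, 27), (38, 39, 27), (38, 9, 27)}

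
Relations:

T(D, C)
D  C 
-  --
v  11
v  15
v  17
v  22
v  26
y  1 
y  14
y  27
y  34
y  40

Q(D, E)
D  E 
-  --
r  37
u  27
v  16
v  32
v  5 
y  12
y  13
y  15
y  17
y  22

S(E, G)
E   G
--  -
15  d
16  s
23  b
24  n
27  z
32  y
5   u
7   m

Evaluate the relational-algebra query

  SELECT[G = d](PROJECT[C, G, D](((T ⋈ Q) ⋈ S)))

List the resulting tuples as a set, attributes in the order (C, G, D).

T ⋈ Q (natural join on D): {(v, 11, 16), (v, 11, 32), (v, 11, 5), (v, 15, 16), (v, 15, 32), (v, 15, 5), (v, 17, 16), (v, 17, 32), (v, 17, 5), (v, 22, 16), (v, 22, 32), (v, 22, 5), (v, 26, 16), (v, 26, 32), (v, 26, 5), (y, 1, 12), (y, 1, 13), (y, 1, 15), (y, 1, 17), (y, 1, 22), (y, 14, 12), (y, 14, 13), (y, 14, 15), (y, 14, 17), (y, 14, 22), (y, 27, 12), (y, 27, 13), (y, 27, 15), (y, 27, 17), (y, 27, 22), (y, 34, 12), (y, 34, 13), (y, 34, 15), (y, 34, 17), (y, 34, 22), (y, 40, 12), (y, 40, 13), (y, 40, 15), (y, 40, 17), (y, 40, 22)}
(T ⋈ Q) ⋈ S (natural join on E): {(v, 11, 16, s), (v, 11, 32, y), (v, 11, 5, u), (v, 15, 16, s), (v, 15, 32, y), (v, 15, 5, u), (v, 17, 16, s), (v, 17, 32, y), (v, 17, 5, u), (v, 22, 16, s), (v, 22, 32, y), (v, 22, 5, u), (v, 26, 16, s), (v, 26, 32, y), (v, 26, 5, u), (y, 1, 15, d), (y, 14, 15, d), (y, 27, 15, d), (y, 34, 15, d), (y, 40, 15, d)}
Projecting to C, G, D: {(1, d, y), (11, s, v), (11, u, v), (11, y, v), (14, d, y), (15, s, v), (15, u, v), (15, y, v), (17, s, v), (17, u, v), (17, y, v), (22, s, v), (22, u, v), (22, y, v), (26, s, v), (26, u, v), (26, y, v), (27, d, y), (34, d, y), (40, d, y)}
Selection G = d: {(1, d, y), (14, d, y), (27, d, y), (34, d, y), (40, d, y)}

{(1, d, y), (14, d, y), (27, d, y), (34, d, y), (40, d, y)}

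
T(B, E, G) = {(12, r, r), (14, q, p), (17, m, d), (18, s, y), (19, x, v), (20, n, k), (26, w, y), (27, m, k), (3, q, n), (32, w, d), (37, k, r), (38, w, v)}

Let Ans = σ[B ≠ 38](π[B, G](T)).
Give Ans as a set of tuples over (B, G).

π[B, G]: project onto (B, G) → {(12, r), (14, p), (17, d), (18, y), (19, v), (20, k), (26, y), (27, k), (3, n), (32, d), (37, r), (38, v)}
Apply σ_{B ≠ 38}; surviving tuples: {(12, r), (14, p), (17, d), (18, y), (19, v), (20, k), (26, y), (27, k), (3, n), (32, d), (37, r)}

{(12, r), (14, p), (17, d), (18, y), (19, v), (20, k), (26, y), (27, k), (3, n), (32, d), (37, r)}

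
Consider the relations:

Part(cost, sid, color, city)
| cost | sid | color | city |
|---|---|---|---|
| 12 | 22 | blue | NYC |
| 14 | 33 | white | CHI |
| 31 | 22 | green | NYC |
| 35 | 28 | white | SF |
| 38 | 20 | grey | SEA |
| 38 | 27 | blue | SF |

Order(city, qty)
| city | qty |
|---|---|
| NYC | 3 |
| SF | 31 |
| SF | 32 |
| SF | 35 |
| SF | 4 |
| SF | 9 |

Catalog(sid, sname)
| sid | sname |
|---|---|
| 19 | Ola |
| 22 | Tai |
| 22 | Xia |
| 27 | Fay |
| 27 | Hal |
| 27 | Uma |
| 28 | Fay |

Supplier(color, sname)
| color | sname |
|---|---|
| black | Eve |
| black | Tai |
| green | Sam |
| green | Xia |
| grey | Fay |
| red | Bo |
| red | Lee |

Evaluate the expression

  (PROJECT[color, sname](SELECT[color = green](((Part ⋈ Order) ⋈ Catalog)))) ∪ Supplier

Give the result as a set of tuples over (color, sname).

Part ⋈ Order (natural join on city): {(12, 22, blue, NYC, 3), (31, 22, green, NYC, 3), (35, 28, white, SF, 31), (35, 28, white, SF, 32), (35, 28, white, SF, 35), (35, 28, white, SF, 4), (35, 28, white, SF, 9), (38, 27, blue, SF, 31), (38, 27, blue, SF, 32), (38, 27, blue, SF, 35), (38, 27, blue, SF, 4), (38, 27, blue, SF, 9)}
(Part ⋈ Order) ⋈ Catalog (natural join on sid): {(12, 22, blue, NYC, 3, Tai), (12, 22, blue, NYC, 3, Xia), (31, 22, green, NYC, 3, Tai), (31, 22, green, NYC, 3, Xia), (35, 28, white, SF, 31, Fay), (35, 28, white, SF, 32, Fay), (35, 28, white, SF, 35, Fay), (35, 28, white, SF, 4, Fay), (35, 28, white, SF, 9, Fay), (38, 27, blue, SF, 31, Fay), (38, 27, blue, SF, 31, Hal), (38, 27, blue, SF, 31, Uma), (38, 27, blue, SF, 32, Fay), (38, 27, blue, SF, 32, Hal), (38, 27, blue, SF, 32, Uma), (38, 27, blue, SF, 35, Fay), (38, 27, blue, SF, 35, Hal), (38, 27, blue, SF, 35, Uma), (38, 27, blue, SF, 4, Fay), (38, 27, blue, SF, 4, Hal), (38, 27, blue, SF, 4, Uma), (38, 27, blue, SF, 9, Fay), (38, 27, blue, SF, 9, Hal), (38, 27, blue, SF, 9, Uma)}
σ[color = green]: keep tuples satisfying color = green → {(31, 22, green, NYC, 3, Tai), (31, 22, green, NYC, 3, Xia)}
Keep only column(s) color, sname: {(green, Tai), (green, Xia)}
Taking the union: {(black, Eve), (black, Tai), (green, Sam), (green, Tai), (green, Xia), (grey, Fay), (red, Bo), (red, Lee)}

{(black, Eve), (black, Tai), (green, Sam), (green, Tai), (green, Xia), (grey, Fay), (red, Bo), (red, Lee)}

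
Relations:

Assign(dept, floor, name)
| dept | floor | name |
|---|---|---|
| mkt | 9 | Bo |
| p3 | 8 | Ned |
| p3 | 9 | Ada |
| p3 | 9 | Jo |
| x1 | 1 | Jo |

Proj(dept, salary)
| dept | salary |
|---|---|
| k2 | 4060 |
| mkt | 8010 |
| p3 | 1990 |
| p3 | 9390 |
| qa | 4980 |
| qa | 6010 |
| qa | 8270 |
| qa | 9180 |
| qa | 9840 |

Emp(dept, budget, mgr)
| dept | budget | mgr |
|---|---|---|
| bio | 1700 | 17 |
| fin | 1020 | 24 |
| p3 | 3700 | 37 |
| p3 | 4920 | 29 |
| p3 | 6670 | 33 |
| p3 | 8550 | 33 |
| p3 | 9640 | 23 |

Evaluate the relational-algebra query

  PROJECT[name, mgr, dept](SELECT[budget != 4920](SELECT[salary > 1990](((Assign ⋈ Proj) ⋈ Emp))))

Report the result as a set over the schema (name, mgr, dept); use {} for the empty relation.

{(Ada, 23, p3), (Ada, 33, p3), (Ada, 37, p3), (Jo, 23, p3), (Jo, 33, p3), (Jo, 37, p3), (Ned, 23, p3), (Ned, 33, p3), (Ned, 37, p3)}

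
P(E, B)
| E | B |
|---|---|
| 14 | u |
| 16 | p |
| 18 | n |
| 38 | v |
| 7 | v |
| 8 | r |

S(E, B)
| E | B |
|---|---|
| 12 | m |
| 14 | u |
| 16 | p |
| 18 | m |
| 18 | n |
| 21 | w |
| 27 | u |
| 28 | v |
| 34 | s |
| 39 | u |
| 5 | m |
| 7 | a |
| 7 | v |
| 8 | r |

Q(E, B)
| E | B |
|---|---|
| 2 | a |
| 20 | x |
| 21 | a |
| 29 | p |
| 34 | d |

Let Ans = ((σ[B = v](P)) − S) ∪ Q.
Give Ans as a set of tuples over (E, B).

σ[B = v]: keep tuples satisfying B = v → {(38, v), (7, v)}
Difference: {(38, v), (7, v)} with {(12, m), (14, u), (16, p), (18, m), (18, n), (21, w), (27, u), (28, v), (34, s), (39, u), (5, m), (7, a), (7, v), (8, r)} → {(38, v)}
Union: {(38, v)} with {(2, a), (20, x), (21, a), (29, p), (34, d)} → {(2, a), (20, x), (21, a), (29, p), (34, d), (38, v)}

{(2, a), (20, x), (21, a), (29, p), (34, d), (38, v)}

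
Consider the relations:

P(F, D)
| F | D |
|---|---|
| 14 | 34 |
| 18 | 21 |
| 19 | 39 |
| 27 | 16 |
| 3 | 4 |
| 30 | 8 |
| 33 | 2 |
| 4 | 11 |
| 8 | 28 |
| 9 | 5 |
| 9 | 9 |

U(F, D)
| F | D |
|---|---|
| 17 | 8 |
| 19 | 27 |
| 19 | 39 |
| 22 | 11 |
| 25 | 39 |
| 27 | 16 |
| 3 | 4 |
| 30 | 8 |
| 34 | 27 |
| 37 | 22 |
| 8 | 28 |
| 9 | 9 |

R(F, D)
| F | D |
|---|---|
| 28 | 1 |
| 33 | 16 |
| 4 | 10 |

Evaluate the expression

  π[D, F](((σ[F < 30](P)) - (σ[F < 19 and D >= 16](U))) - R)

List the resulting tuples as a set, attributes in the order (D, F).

{(11, 4), (16, 27), (21, 18), (34, 14), (39, 19), (4, 3), (5, 9), (9, 9)}

Filtering on F < 30 leaves {(14, 34), (18, 21), (19, 39), (27, 16), (3, 4), (4, 11), (8, 28), (9, 5), (9, 9)}.
Filtering on F < 19 and D >= 16 leaves {(8, 28)}.
Set difference of the two operands is {(14, 34), (18, 21), (19, 39), (27, 16), (3, 4), (4, 11), (9, 5), (9, 9)}.
Set difference of the two operands is {(14, 34), (18, 21), (19, 39), (27, 16), (3, 4), (4, 11), (9, 5), (9, 9)}.
Keep only column(s) D, F: {(11, 4), (16, 27), (21, 18), (34, 14), (39, 19), (4, 3), (5, 9), (9, 9)}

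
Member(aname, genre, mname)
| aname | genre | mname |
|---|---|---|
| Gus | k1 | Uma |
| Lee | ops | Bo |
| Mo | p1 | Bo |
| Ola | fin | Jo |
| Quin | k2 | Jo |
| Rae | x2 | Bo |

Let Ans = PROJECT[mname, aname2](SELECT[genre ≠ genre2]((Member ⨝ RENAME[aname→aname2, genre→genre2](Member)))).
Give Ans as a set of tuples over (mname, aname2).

ρ[aname→aname2, genre→genre2]: schema becomes (aname2, genre2, mname); tuples unchanged.
Member ⋈ RENAME[aname→aname2, genre→genre2](Member) (natural join on mname): {(Gus, k1, Uma, Gus, k1), (Lee, ops, Bo, Lee, ops), (Lee, ops, Bo, Mo, p1), (Lee, ops, Bo, Rae, x2), (Mo, p1, Bo, Lee, ops), (Mo, p1, Bo, Mo, p1), (Mo, p1, Bo, Rae, x2), (Ola, fin, Jo, Ola, fin), (Ola, fin, Jo, Quin, k2), (Quin, k2, Jo, Ola, fin), (Quin, k2, Jo, Quin, k2), (Rae, x2, Bo, Lee, ops), (Rae, x2, Bo, Mo, p1), (Rae, x2, Bo, Rae, x2)}
σ[genre ≠ genre2]: keep tuples satisfying genre ≠ genre2 → {(Lee, ops, Bo, Mo, p1), (Lee, ops, Bo, Rae, x2), (Mo, p1, Bo, Lee, ops), (Mo, p1, Bo, Rae, x2), (Ola, fin, Jo, Quin, k2), (Quin, k2, Jo, Ola, fin), (Rae, x2, Bo, Lee, ops), (Rae, x2, Bo, Mo, p1)}
π[mname, aname2]: project onto (mname, aname2) (3 duplicate(s) eliminated) → {(Bo, Lee), (Bo, Mo), (Bo, Rae), (Jo, Ola), (Jo, Quin)}

{(Bo, Lee), (Bo, Mo), (Bo, Rae), (Jo, Ola), (Jo, Quin)}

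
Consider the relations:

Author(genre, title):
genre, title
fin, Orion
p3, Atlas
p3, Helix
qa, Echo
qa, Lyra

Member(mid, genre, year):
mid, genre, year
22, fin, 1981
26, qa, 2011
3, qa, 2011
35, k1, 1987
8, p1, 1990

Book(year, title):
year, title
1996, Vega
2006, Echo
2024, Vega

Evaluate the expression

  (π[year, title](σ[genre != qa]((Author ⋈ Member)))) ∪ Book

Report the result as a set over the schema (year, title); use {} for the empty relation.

{(1981, Orion), (1996, Vega), (2006, Echo), (2024, Vega)}

Natural join on genre: {(fin, Orion, 22, 1981), (qa, Echo, 26, 2011), (qa, Echo, 3, 2011), (qa, Lyra, 26, 2011), (qa, Lyra, 3, 2011)}
σ[genre != qa]: keep tuples satisfying genre != qa → {(fin, Orion, 22, 1981)}
π_{year, title} gives {(1981, Orion)}.
Taking the union: {(1981, Orion), (1996, Vega), (2006, Echo), (2024, Vega)}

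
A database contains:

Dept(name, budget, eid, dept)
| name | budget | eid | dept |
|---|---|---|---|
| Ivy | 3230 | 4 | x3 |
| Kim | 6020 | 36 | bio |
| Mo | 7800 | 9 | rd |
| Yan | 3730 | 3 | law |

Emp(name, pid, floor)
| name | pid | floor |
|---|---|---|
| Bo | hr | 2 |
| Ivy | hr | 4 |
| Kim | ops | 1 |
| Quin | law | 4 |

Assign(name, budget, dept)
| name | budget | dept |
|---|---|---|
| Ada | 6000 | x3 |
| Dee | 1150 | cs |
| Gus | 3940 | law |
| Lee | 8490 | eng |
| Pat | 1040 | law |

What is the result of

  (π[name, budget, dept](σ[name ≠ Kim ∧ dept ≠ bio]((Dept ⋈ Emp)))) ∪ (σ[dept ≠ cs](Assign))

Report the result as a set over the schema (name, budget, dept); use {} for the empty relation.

Dept ⋈ Emp (natural join on name): {(Ivy, 3230, 4, x3, hr, 4), (Kim, 6020, 36, bio, ops, 1)}
Selection name ≠ Kim ∧ dept ≠ bio: {(Ivy, 3230, 4, x3, hr, 4)}
π_{name, budget, dept} gives {(Ivy, 3230, x3)}.
Selection dept ≠ cs: {(Ada, 6000, x3), (Gus, 3940, law), (Lee, 8490, eng), (Pat, 1040, law)}
Union: {(Ivy, 3230, x3)} with {(Ada, 6000, x3), (Gus, 3940, law), (Lee, 8490, eng), (Pat, 1040, law)} → {(Ada, 6000, x3), (Gus, 3940, law), (Ivy, 3230, x3), (Lee, 8490, eng), (Pat, 1040, law)}

{(Ada, 6000, x3), (Gus, 3940, law), (Ivy, 3230, x3), (Lee, 8490, eng), (Pat, 1040, law)}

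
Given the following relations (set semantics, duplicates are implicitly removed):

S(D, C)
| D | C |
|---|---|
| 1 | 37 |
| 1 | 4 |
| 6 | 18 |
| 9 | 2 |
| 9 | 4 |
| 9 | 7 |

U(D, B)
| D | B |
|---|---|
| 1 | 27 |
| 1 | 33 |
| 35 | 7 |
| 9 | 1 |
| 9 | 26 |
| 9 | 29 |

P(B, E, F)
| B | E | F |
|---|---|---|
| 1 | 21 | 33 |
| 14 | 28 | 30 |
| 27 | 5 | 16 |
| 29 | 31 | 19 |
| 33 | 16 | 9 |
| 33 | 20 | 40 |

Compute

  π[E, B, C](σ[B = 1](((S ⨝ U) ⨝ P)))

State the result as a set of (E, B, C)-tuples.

{(21, 1, 2), (21, 1, 4), (21, 1, 7)}

S ⋈ U (natural join on D): {(1, 37, 27), (1, 37, 33), (1, 4, 27), (1, 4, 33), (9, 2, 1), (9, 2, 26), (9, 2, 29), (9, 4, 1), (9, 4, 26), (9, 4, 29), (9, 7, 1), (9, 7, 26), (9, 7, 29)}
(S ⨝ U) ⋈ P (natural join on B): {(1, 37, 27, 5, 16), (1, 37, 33, 16, 9), (1, 37, 33, 20, 40), (1, 4, 27, 5, 16), (1, 4, 33, 16, 9), (1, 4, 33, 20, 40), (9, 2, 1, 21, 33), (9, 2, 29, 31, 19), (9, 4, 1, 21, 33), (9, 4, 29, 31, 19), (9, 7, 1, 21, 33), (9, 7, 29, 31, 19)}
σ[B = 1]: keep tuples satisfying B = 1 → {(9, 2, 1, 21, 33), (9, 4, 1, 21, 33), (9, 7, 1, 21, 33)}
π_{E, B, C} gives {(21, 1, 2), (21, 1, 4), (21, 1, 7)}.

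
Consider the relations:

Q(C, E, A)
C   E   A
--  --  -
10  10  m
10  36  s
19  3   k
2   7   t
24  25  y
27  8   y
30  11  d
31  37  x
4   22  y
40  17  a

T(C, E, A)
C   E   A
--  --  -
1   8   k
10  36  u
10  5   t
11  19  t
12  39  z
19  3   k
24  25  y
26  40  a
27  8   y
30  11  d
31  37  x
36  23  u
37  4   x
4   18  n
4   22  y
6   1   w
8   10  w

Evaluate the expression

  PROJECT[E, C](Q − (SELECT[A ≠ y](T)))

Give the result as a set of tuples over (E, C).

{(10, 10), (17, 40), (22, 4), (25, 24), (36, 10), (7, 2), (8, 27)}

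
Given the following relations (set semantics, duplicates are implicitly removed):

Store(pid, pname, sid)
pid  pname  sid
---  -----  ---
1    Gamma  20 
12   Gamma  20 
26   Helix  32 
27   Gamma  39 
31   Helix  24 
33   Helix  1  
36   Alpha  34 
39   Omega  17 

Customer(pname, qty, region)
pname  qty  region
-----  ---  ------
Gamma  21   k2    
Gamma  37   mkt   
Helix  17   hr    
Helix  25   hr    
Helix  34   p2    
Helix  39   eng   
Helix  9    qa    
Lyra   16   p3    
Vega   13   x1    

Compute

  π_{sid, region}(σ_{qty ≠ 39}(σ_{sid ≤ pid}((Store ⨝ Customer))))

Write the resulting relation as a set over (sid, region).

{(1, hr), (1, p2), (1, qa), (24, hr), (24, p2), (24, qa)}

Store ⋈ Customer (natural join on pname): {(1, Gamma, 20, 21, k2), (1, Gamma, 20, 37, mkt), (12, Gamma, 20, 21, k2), (12, Gamma, 20, 37, mkt), (26, Helix, 32, 17, hr), (26, Helix, 32, 25, hr), (26, Helix, 32, 34, p2), (26, Helix, 32, 39, eng), (26, Helix, 32, 9, qa), (27, Gamma, 39, 21, k2), (27, Gamma, 39, 37, mkt), (31, Helix, 24, 17, hr), (31, Helix, 24, 25, hr), (31, Helix, 24, 34, p2), (31, Helix, 24, 39, eng), (31, Helix, 24, 9, qa), (33, Helix, 1, 17, hr), (33, Helix, 1, 25, hr), (33, Helix, 1, 34, p2), (33, Helix, 1, 39, eng), (33, Helix, 1, 9, qa)}
Selection sid ≤ pid: {(31, Helix, 24, 17, hr), (31, Helix, 24, 25, hr), (31, Helix, 24, 34, p2), (31, Helix, 24, 39, eng), (31, Helix, 24, 9, qa), (33, Helix, 1, 17, hr), (33, Helix, 1, 25, hr), (33, Helix, 1, 34, p2), (33, Helix, 1, 39, eng), (33, Helix, 1, 9, qa)}
Selection qty ≠ 39: {(31, Helix, 24, 17, hr), (31, Helix, 24, 25, hr), (31, Helix, 24, 34, p2), (31, Helix, 24, 9, qa), (33, Helix, 1, 17, hr), (33, Helix, 1, 25, hr), (33, Helix, 1, 34, p2), (33, Helix, 1, 9, qa)}
π_{sid, region} gives {(1, hr), (1, p2), (1, qa), (24, hr), (24, p2), (24, qa)} (2 duplicate(s) eliminated).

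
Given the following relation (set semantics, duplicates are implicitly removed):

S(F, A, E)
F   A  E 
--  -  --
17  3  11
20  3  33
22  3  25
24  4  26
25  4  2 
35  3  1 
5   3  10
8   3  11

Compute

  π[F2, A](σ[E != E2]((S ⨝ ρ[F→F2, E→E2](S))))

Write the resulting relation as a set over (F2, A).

{(17, 3), (20, 3), (22, 3), (24, 4), (25, 4), (35, 3), (5, 3), (8, 3)}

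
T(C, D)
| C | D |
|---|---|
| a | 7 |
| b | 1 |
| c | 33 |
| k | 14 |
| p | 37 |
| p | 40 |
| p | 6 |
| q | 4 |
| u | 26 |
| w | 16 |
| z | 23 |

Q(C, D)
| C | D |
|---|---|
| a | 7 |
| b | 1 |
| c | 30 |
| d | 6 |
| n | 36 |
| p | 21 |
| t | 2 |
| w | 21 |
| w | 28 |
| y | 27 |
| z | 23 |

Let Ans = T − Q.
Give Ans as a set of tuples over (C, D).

{(c, 33), (k, 14), (p, 37), (p, 40), (p, 6), (q, 4), (u, 26), (w, 16)}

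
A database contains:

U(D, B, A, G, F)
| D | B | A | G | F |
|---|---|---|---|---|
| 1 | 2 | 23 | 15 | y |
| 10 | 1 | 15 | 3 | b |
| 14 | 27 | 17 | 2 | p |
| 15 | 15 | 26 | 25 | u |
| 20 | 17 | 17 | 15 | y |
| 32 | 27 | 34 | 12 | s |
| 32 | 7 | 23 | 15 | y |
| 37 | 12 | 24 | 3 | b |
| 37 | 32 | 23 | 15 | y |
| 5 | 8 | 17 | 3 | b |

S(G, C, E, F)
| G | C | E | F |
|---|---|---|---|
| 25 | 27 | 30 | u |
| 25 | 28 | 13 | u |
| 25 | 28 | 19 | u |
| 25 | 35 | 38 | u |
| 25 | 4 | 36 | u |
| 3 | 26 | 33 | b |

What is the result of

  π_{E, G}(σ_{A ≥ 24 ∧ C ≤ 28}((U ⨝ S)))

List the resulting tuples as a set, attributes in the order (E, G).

U ⋈ S (natural join on G, F): {(10, 1, 15, 3, b, 26, 33), (15, 15, 26, 25, u, 27, 30), (15, 15, 26, 25, u, 28, 13), (15, 15, 26, 25, u, 28, 19), (15, 15, 26, 25, u, 35, 38), (15, 15, 26, 25, u, 4, 36), (37, 12, 24, 3, b, 26, 33), (5, 8, 17, 3, b, 26, 33)}
Selection A ≥ 24 ∧ C ≤ 28: {(15, 15, 26, 25, u, 27, 30), (15, 15, 26, 25, u, 28, 13), (15, 15, 26, 25, u, 28, 19), (15, 15, 26, 25, u, 4, 36), (37, 12, 24, 3, b, 26, 33)}
π_{E, G} gives {(13, 25), (19, 25), (30, 25), (33, 3), (36, 25)}.

{(13, 25), (19, 25), (30, 25), (33, 3), (36, 25)}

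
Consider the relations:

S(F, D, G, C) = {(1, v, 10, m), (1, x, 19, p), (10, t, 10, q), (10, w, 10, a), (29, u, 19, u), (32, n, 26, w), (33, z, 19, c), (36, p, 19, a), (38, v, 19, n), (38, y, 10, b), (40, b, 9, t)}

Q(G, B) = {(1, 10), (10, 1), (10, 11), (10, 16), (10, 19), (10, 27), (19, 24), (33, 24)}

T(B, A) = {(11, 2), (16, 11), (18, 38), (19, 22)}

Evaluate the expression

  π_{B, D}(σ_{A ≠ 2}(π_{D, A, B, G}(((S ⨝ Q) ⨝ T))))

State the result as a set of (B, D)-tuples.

Joining S and Q on G yields {(1, v, 10, m, 1), (1, v, 10, m, 11), (1, v, 10, m, 16), (1, v, 10, m, 19), (1, v, 10, m, 27), (1, x, 19, p, 24), (10, t, 10, q, 1), (10, t, 10, q, 11), (10, t, 10, q, 16), (10, t, 10, q, 19), (10, t, 10, q, 27), (10, w, 10, a, 1), (10, w, 10, a, 11), (10, w, 10, a, 16), (10, w, 10, a, 19), (10, w, 10, a, 27), (29, u, 19, u, 24), (33, z, 19, c, 24), (36, p, 19, a, 24), (38, v, 19, n, 24), (38, y, 10, b, 1), (38, y, 10, b, 11), (38, y, 10, b, 16), (38, y, 10, b, 19), (38, y, 10, b, 27)}.
Joining (S ⨝ Q) and T on B yields {(1, v, 10, m, 11, 2), (1, v, 10, m, 16, 11), (1, v, 10, m, 19, 22), (10, t, 10, q, 11, 2), (10, t, 10, q, 16, 11), (10, t, 10, q, 19, 22), (10, w, 10, a, 11, 2), (10, w, 10, a, 16, 11), (10, w, 10, a, 19, 22), (38, y, 10, b, 11, 2), (38, y, 10, b, 16, 11), (38, y, 10, b, 19, 22)}.
π[D, A, B, G]: project onto (D, A, B, G) → {(t, 11, 16, 10), (t, 2, 11, 10), (t, 22, 19, 10), (v, 11, 16, 10), (v, 2, 11, 10), (v, 22, 19, 10), (w, 11, 16, 10), (w, 2, 11, 10), (w, 22, 19, 10), (y, 11, 16, 10), (y, 2, 11, 10), (y, 22, 19, 10)}
σ[A ≠ 2]: keep tuples satisfying A ≠ 2 → {(t, 11, 16, 10), (t, 22, 19, 10), (v, 11, 16, 10), (v, 22, 19, 10), (w, 11, 16, 10), (w, 22, 19, 10), (y, 11, 16, 10), (y, 22, 19, 10)}
π[B, D]: project onto (B, D) → {(16, t), (16, v), (16, w), (16, y), (19, t), (19, v), (19, w), (19, y)}

{(16, t), (16, v), (16, w), (16, y), (19, t), (19, v), (19, w), (19, y)}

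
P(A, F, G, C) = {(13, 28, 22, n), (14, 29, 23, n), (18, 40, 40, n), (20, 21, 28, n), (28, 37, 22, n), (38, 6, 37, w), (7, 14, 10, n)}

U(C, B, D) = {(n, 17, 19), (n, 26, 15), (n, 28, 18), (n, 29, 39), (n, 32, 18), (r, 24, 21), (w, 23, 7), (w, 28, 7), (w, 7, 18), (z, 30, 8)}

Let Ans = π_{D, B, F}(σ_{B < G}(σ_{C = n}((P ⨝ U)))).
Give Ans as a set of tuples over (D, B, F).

Natural join on C: {(13, 28, 22, n, 17, 19), (13, 28, 22, n, 26, 15), (13, 28, 22, n, 28, 18), (13, 28, 22, n, 29, 39), (13, 28, 22, n, 32, 18), (14, 29, 23, n, 17, 19), (14, 29, 23, n, 26, 15), (14, 29, 23, n, 28, 18), (14, 29, 23, n, 29, 39), (14, 29, 23, n, 32, 18), (18, 40, 40, n, 17, 19), (18, 40, 40, n, 26, 15), (18, 40, 40, n, 28, 18), (18, 40, 40, n, 29, 39), (18, 40, 40, n, 32, 18), (20, 21, 28, n, 17, 19), (20, 21, 28, n, 26, 15), (20, 21, 28, n, 28, 18), (20, 21, 28, n, 29, 39), (20, 21, 28, n, 32, 18), (28, 37, 22, n, 17, 19), (28, 37, 22, n, 26, 15), (28, 37, 22, n, 28, 18), (28, 37, 22, n, 29, 39), (28, 37, 22, n, 32, 18), (38, 6, 37, w, 23, 7), (38, 6, 37, w, 28, 7), (38, 6, 37, w, 7, 18), (7, 14, 10, n, 17, 19), (7, 14, 10, n, 26, 15), (7, 14, 10, n, 28, 18), (7, 14, 10, n, 29, 39), (7, 14, 10, n, 32, 18)}
Selection C = n: {(13, 28, 22, n, 17, 19), (13, 28, 22, n, 26, 15), (13, 28, 22, n, 28, 18), (13, 28, 22, n, 29, 39), (13, 28, 22, n, 32, 18), (14, 29, 23, n, 17, 19), (14, 29, 23, n, 26, 15), (14, 29, 23, n, 28, 18), (14, 29, 23, n, 29, 39), (14, 29, 23, n, 32, 18), (18, 40, 40, n, 17, 19), (18, 40, 40, n, 26, 15), (18, 40, 40, n, 28, 18), (18, 40, 40, n, 29, 39), (18, 40, 40, n, 32, 18), (20, 21, 28, n, 17, 19), (20, 21, 28, n, 26, 15), (20, 21, 28, n, 28, 18), (20, 21, 28, n, 29, 39), (20, 21, 28, n, 32, 18), (28, 37, 22, n, 17, 19), (28, 37, 22, n, 26, 15), (28, 37, 22, n, 28, 18), (28, 37, 22, n, 29, 39), (28, 37, 22, n, 32, 18), (7, 14, 10, n, 17, 19), (7, 14, 10, n, 26, 15), (7, 14, 10, n, 28, 18), (7, 14, 10, n, 29, 39), (7, 14, 10, n, 32, 18)}
Selection B < G: {(13, 28, 22, n, 17, 19), (14, 29, 23, n, 17, 19), (18, 40, 40, n, 17, 19), (18, 40, 40, n, 26, 15), (18, 40, 40, n, 28, 18), (18, 40, 40, n, 29, 39), (18, 40, 40, n, 32, 18), (20, 21, 28, n, 17, 19), (20, 21, 28, n, 26, 15), (28, 37, 22, n, 17, 19)}
Projecting to D, B, F: {(15, 26, 21), (15, 26, 40), (18, 28, 40), (18, 32, 40), (19, 17, 21), (19, 17, 28), (19, 17, 29), (19, 17, 37), (19, 17, 40), (39, 29, 40)}

{(15, 26, 21), (15, 26, 40), (18, 28, 40), (18, 32, 40), (19, 17, 21), (19, 17, 28), (19, 17, 29), (19, 17, 37), (19, 17, 40), (39, 29, 40)}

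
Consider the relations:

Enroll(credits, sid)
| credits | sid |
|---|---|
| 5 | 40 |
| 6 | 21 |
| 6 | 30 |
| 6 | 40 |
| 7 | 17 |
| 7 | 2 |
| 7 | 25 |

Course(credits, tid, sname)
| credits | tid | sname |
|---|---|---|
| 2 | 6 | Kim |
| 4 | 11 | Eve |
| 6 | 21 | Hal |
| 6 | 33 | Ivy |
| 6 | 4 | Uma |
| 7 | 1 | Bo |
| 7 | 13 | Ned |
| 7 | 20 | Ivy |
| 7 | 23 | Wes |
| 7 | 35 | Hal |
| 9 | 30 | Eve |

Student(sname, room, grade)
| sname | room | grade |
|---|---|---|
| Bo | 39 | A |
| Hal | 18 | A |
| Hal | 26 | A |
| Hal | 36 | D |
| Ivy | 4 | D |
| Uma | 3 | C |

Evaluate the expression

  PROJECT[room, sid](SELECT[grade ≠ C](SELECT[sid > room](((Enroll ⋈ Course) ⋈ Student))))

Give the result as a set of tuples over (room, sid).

Joining Enroll and Course on credits yields {(6, 21, 21, Hal), (6, 21, 33, Ivy), (6, 21, 4, Uma), (6, 30, 21, Hal), (6, 30, 33, Ivy), (6, 30, 4, Uma), (6, 40, 21, Hal), (6, 40, 33, Ivy), (6, 40, 4, Uma), (7, 17, 1, Bo), (7, 17, 13, Ned), (7, 17, 20, Ivy), (7, 17, 23, Wes), (7, 17, 35, Hal), (7, 2, 1, Bo), (7, 2, 13, Ned), (7, 2, 20, Ivy), (7, 2, 23, Wes), (7, 2, 35, Hal), (7, 25, 1, Bo), (7, 25, 13, Ned), (7, 25, 20, Ivy), (7, 25, 23, Wes), (7, 25, 35, Hal)}.
Joining (Enroll ⋈ Course) and Student on sname yields {(6, 21, 21, Hal, 18, A), (6, 21, 21, Hal, 26, A), (6, 21, 21, Hal, 36, D), (6, 21, 33, Ivy, 4, D), (6, 21, 4, Uma, 3, C), (6, 30, 21, Hal, 18, A), (6, 30, 21, Hal, 26, A), (6, 30, 21, Hal, 36, D), (6, 30, 33, Ivy, 4, D), (6, 30, 4, Uma, 3, C), (6, 40, 21, Hal, 18, A), (6, 40, 21, Hal, 26, A), (6, 40, 21, Hal, 36, D), (6, 40, 33, Ivy, 4, D), (6, 40, 4, Uma, 3, C), (7, 17, 1, Bo, 39, A), (7, 17, 20, Ivy, 4, D), (7, 17, 35, Hal, 18, A), (7, 17, 35, Hal, 26, A), (7, 17, 35, Hal, 36, D), (7, 2, 1, Bo, 39, A), (7, 2, 20, Ivy, 4, D), (7, 2, 35, Hal, 18, A), (7, 2, 35, Hal, 26, A), (7, 2, 35, Hal, 36, D), (7, 25, 1, Bo, 39, A), (7, 25, 20, Ivy, 4, D), (7, 25, 35, Hal, 18, A), (7, 25, 35, Hal, 26, A), (7, 25, 35, Hal, 36, D)}.
Filtering on sid > room leaves {(6, 21, 21, Hal, 18, A), (6, 21, 33, Ivy, 4, D), (6, 21, 4, Uma, 3, C), (6, 30, 21, Hal, 18, A), (6, 30, 21, Hal, 26, A), (6, 30, 33, Ivy, 4, D), (6, 30, 4, Uma, 3, C), (6, 40, 21, Hal, 18, A), (6, 40, 21, Hal, 26, A), (6, 40, 21, Hal, 36, D), (6, 40, 33, Ivy, 4, D), (6, 40, 4, Uma, 3, C), (7, 17, 20, Ivy, 4, D), (7, 25, 20, Ivy, 4, D), (7, 25, 35, Hal, 18, A)}.
Filtering on grade ≠ C leaves {(6, 21, 21, Hal, 18, A), (6, 21, 33, Ivy, 4, D), (6, 30, 21, Hal, 18, A), (6, 30, 21, Hal, 26, A), (6, 30, 33, Ivy, 4, D), (6, 40, 21, Hal, 18, A), (6, 40, 21, Hal, 26, A), (6, 40, 21, Hal, 36, D), (6, 40, 33, Ivy, 4, D), (7, 17, 20, Ivy, 4, D), (7, 25, 20, Ivy, 4, D), (7, 25, 35, Hal, 18, A)}.
Projecting to room, sid: {(18, 21), (18, 25), (18, 30), (18, 40), (26, 30), (26, 40), (36, 40), (4, 17), (4, 21), (4, 25), (4, 30), (4, 40)}

{(18, 21), (18, 25), (18, 30), (18, 40), (26, 30), (26, 40), (36, 40), (4, 17), (4, 21), (4, 25), (4, 30), (4, 40)}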